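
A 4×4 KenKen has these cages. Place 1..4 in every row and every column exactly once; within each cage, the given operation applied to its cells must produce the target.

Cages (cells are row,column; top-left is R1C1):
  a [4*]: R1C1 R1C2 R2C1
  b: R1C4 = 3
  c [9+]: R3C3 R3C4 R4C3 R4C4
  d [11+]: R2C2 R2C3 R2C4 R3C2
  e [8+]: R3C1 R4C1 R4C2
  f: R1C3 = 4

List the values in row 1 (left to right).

Cage f is a single given cell, which forces R1C3 = 4.
Cage b is a single given cell, leaving R1C4 = 3.
Row 1 now contains 4, which forces R1C1 = 1.
The 3 cells of cage a must have product 4, which forces R1C2 = 2.
The 3 cells of cage a must have product 4, which forces R2C1 = 2.
Cage d needs sum 11, leaving R2C3 = 3.
Cage d needs sum 11, which forces R3C2 = 3.
The 3 cells of cage e must have sum 8; hence R4C2 = 1.
1 is placed in row 4, leaving R4C3 = 2.
Row 4 now contains 2, leaving R4C4 = 4.
Column 2 now contains 1; hence R2C2 = 4.
4 is placed in column 4, leaving R2C4 = 1.
Row 3 now contains 3, which forces R3C1 = 4.
Column 3 already has 2; hence R3C3 = 1.
The 4 cells of cage c must have sum 9; hence R3C4 = 2.
Row 4 now contains 4, so R4C1 = 3.
Filled in: 1 2 4 3 / 2 4 3 1 / 4 3 1 2 / 3 1 2 4.

1 2 4 3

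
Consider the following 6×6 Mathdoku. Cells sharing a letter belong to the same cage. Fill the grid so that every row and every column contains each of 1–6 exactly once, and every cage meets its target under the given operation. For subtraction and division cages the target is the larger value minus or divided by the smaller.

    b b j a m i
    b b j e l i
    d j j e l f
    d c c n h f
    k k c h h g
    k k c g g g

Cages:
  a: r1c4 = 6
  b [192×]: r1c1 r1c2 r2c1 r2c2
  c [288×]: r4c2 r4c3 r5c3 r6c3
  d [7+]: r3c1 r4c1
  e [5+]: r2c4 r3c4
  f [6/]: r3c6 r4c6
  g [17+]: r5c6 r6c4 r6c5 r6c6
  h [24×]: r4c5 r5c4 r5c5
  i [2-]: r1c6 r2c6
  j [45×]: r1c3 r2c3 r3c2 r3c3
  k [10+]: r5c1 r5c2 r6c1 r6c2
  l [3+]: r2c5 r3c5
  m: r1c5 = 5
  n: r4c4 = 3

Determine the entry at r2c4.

A is a freebie; hence r1c4 = 6.
Cage m is a single given cell, leaving r1c5 = 5.
The 4 cells of cage j must have product 45, which forces r3c2 = 3.
Cage n is given, so r4c4 = 3.
The only place for 4 in row 3 is r3c4.
Column 4 now contains 4, leaving r2c4 = 1.
1 is placed in row 2; hence r2c5 = 2.
Column 5 already has 2, which forces r3c5 = 1.
Row 3 now contains 1, so r3c6 = 6.
6 is placed in column 6, which forces r4c6 = 1.
1 is placed in column 4, leaving r5c4 = 2.
2 is placed in column 4, which forces r6c4 = 5.
The 4 cells of cage j must have product 45; hence r1c3 = 1.
The 4 cells of cage j must have product 45, leaving r2c3 = 3.
Row 3 now contains 1, leaving r3c3 = 5.
The 3 cells of cage h must have product 24, so r4c5 = 4.
The 3 cells of cage h must have product 24, leaving r5c5 = 3.
3 is placed in column 5, leaving r6c5 = 6.
Row 3 now contains 5, so r3c1 = 2.
The two cells of cage d must have sum 7, which forces r4c1 = 5.
Row 4 already has 4, which forces r4c2 = 6.
Cage c has product 288, which forces r4c3 = 2.
Cage c needs product 288, so r5c3 = 6.
Cage g has sum 17, so r5c6 = 4.
The 4 cells of cage c must have product 288, which forces r6c3 = 4.
Cage g has sum 17, leaving r6c6 = 2.
2 is placed in column 1, so r1c1 = 4.
Cage b needs product 192, so r1c2 = 2.
2 is placed in column 6; hence r1c6 = 3.
Cage b has product 192; hence r2c1 = 6.
Column 2 already has 6, leaving r2c2 = 4.
Column 6 now contains 4, leaving r2c6 = 5.
Row 5 now contains 4, so r5c1 = 1.
Cage k has sum 10, leaving r5c2 = 5.
The 4 cells of cage k must have sum 10; hence r6c1 = 3.
2 is placed in row 6, so r6c2 = 1.
The full grid is 4 2 1 6 5 3 / 6 4 3 1 2 5 / 2 3 5 4 1 6 / 5 6 2 3 4 1 / 1 5 6 2 3 4 / 3 1 4 5 6 2.

1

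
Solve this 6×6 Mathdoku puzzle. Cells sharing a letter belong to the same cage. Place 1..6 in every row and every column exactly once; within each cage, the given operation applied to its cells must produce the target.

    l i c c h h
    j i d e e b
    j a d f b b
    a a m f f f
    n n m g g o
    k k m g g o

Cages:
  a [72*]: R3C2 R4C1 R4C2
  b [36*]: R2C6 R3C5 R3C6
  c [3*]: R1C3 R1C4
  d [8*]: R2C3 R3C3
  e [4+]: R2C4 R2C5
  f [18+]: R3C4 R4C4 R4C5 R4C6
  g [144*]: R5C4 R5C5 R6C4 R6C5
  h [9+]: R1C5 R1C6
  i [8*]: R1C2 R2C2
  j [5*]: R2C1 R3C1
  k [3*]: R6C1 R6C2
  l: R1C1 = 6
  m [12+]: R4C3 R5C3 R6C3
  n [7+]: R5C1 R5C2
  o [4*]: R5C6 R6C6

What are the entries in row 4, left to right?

4 3 1 6 5 2

Cage l is given, leaving R1C1 = 6.
In row 1, 2 can only go at R1C2, so R1C2 = 2.
Column 2 now contains 2, leaving R2C2 = 4.
4 is placed in row 2, so R2C3 = 2.
2 is placed in column 3, so R3C3 = 4.
The 3 cells of cage a must have product 72; hence R4C1 = 4.
The only place for 5 in row 2 is R2C1.
5 is placed in column 1, leaving R3C1 = 1.
Column 1 already has 1, so R5C1 = 2.
Column 1 already has 1, so R6C1 = 3.
Row 6 now contains 3; hence R6C2 = 1.
1 is placed in row 6, which forces R6C6 = 4.
Cage h's pair has sum 9, which forces R1C5 = 4.
4 is placed in column 6; hence R1C6 = 5.
Cage n needs two cells with sum 7, which forces R5C2 = 5.
Column 5 already has 4; hence R5C5 = 3.
4 is placed in column 6, leaving R5C6 = 1.
Cage e needs two cells with sum 4, so R2C4 = 3.
3 is placed in column 5; hence R2C5 = 1.
Row 2 already has 3, so R2C6 = 6.
The 3 cells of cage m must have sum 12, which forces R4C3 = 1.
1 is placed in column 5, leaving R4C5 = 5.
6 is placed in column 6, leaving R4C6 = 2.
1 is placed in row 5; hence R5C3 = 6.
Row 5 already has 3, leaving R5C4 = 4.
Cage m has sum 12, leaving R6C3 = 5.
Column 3 already has 1, so R1C3 = 3.
Column 4 already has 3; hence R1C4 = 1.
Cage f has sum 18, leaving R3C4 = 5.
The 3 cells of cage b must have product 36, leaving R3C5 = 2.
2 is placed in column 6, leaving R3C6 = 3.
Row 4 already has 2, leaving R4C4 = 6.
Column 4 now contains 6, which forces R6C4 = 2.
2 is placed in column 5, which forces R6C5 = 6.
3 is placed in row 3, which forces R3C2 = 6.
Row 4 now contains 6; hence R4C2 = 3.
The full grid is 6 2 3 1 4 5 / 5 4 2 3 1 6 / 1 6 4 5 2 3 / 4 3 1 6 5 2 / 2 5 6 4 3 1 / 3 1 5 2 6 4.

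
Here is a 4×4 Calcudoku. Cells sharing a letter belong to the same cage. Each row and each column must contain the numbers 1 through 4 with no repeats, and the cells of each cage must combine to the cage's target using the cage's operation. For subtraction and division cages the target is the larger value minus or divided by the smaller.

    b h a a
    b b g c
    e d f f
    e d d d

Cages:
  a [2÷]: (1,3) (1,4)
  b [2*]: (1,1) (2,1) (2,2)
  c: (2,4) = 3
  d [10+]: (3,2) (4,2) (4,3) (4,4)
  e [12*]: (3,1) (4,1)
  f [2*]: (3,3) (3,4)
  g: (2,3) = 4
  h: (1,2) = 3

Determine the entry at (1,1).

Cage b needs product 2, which forces (1,1) = 1.
Cage h is a single given cell, so (1,2) = 3.
Cage b has product 2; hence (2,1) = 2.
Cage b needs product 2, so (2,2) = 1.
G is a freebie; hence (2,3) = 4.
Cage c is a single given cell; hence (2,4) = 3.
4 is placed in column 3, which forces (1,3) = 2.
Cage a's pair has quotient 2, leaving (1,4) = 4.
Column 3 now contains 2, so (3,3) = 1.
Row 3 now contains 1; hence (3,4) = 2.
Cage d has sum 10, so (4,3) = 3.
Cage d has sum 10; hence (4,4) = 1.
Cage e needs two cells with product 12; hence (3,1) = 3.
2 is placed in row 3, so (3,2) = 4.
Row 4 now contains 3, leaving (4,1) = 4.
The 4 cells of cage d must have sum 10, which forces (4,2) = 2.
Completed grid: 1 3 2 4 / 2 1 4 3 / 3 4 1 2 / 4 2 3 1.

1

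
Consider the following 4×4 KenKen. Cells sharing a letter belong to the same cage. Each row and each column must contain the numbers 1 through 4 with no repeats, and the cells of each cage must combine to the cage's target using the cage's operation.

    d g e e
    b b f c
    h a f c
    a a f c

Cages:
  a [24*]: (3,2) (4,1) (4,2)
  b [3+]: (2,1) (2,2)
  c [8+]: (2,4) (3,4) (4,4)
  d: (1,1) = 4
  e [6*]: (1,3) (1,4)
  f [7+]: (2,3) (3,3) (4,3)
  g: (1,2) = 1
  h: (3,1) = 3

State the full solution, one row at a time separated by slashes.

Cage d is a single given cell, so (1,1) = 4.
Cage g is a single given cell, leaving (1,2) = 1.
Column 2 now contains 1; hence (2,2) = 2.
Cage h is a single given cell, leaving (3,1) = 3.
3 is placed in row 3, which forces (3,2) = 4.
Row 3 already has 4; hence (3,4) = 1.
Column 1 now contains 3, so (4,1) = 2.
4 is placed in column 2, leaving (4,2) = 3.
3 is placed in row 4; hence (4,4) = 4.
Row 2 already has 2, leaving (2,1) = 1.
Cage f has sum 7, so (2,3) = 4.
Column 4 already has 4, which forces (2,4) = 3.
1 is placed in row 3; hence (3,3) = 2.
Row 4 now contains 4, leaving (4,3) = 1.
2 is placed in column 3; hence (1,3) = 3.
Column 4 now contains 3, which forces (1,4) = 2.

4 1 3 2 / 1 2 4 3 / 3 4 2 1 / 2 3 1 4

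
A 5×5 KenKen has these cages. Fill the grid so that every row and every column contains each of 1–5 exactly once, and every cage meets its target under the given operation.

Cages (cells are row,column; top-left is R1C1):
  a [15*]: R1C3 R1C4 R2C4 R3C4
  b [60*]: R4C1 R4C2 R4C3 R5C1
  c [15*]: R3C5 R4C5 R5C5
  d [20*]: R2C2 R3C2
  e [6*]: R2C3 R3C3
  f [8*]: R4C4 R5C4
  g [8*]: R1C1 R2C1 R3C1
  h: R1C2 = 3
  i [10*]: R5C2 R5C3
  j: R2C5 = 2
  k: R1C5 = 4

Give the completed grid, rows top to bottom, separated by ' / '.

Cage h is a single given cell, which forces R1C2 = 3.
Cage a has product 15, leaving R1C3 = 1.
Row 1 already has 3; hence R1C4 = 5.
K is a freebie, leaving R1C5 = 4.
Cage j is a single given cell, so R2C5 = 2.
4 is placed in row 1, which forces R1C1 = 2.
Row 2 already has 2, so R2C3 = 3.
Row 2 now contains 3, which forces R2C4 = 1.
The two cells of cage e must have product 6; hence R3C3 = 2.
Column 4 now contains 1, so R3C4 = 3.
2 is placed in column 3, leaving R5C3 = 5.
Row 2 now contains 1; hence R2C1 = 4.
4 is placed in row 2, which forces R2C2 = 5.
Cage g has product 8, so R3C1 = 1.
Column 2 already has 5, which forces R3C2 = 4.
Row 3 now contains 1, which forces R3C5 = 5.
Column 2 already has 5, which forces R4C2 = 1.
Column 3 now contains 5; hence R4C3 = 4.
Row 4 now contains 4, so R4C4 = 2.
Row 4 already has 1, so R4C5 = 3.
Column 1 already has 1, leaving R5C1 = 3.
Row 5 already has 5, leaving R5C2 = 2.
2 is placed in column 4; hence R5C4 = 4.
3 is placed in column 5, so R5C5 = 1.
Row 4 now contains 3, so R4C1 = 5.

2 3 1 5 4 / 4 5 3 1 2 / 1 4 2 3 5 / 5 1 4 2 3 / 3 2 5 4 1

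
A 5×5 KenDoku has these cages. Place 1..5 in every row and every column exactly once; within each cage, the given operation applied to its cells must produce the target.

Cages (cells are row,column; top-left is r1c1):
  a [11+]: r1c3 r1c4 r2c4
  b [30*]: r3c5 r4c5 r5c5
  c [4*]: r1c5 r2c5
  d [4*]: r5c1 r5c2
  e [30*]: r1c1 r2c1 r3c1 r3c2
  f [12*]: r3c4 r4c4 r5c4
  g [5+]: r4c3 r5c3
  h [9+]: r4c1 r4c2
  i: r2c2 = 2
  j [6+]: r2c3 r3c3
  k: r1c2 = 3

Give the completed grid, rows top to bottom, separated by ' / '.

5 3 4 2 1 / 3 2 1 5 4 / 2 1 5 4 3 / 4 5 3 1 2 / 1 4 2 3 5

Cage k is given, which forces r1c2 = 3.
Cage i is given, which forces r2c2 = 2.
In row 2, 3 can only go at r2c1, so r2c1 = 3.
The only place for 4 in row 3 is r3c4.
4 is placed in column 4, which forces r2c4 = 5.
Row 3 needs a 3, and only r3c5 is open for it.
In row 5, 5 can only go at r5c5, so r5c5 = 5.
Column 5 already has 5, which forces r4c5 = 2.
The only place for 2 in row 5 is r5c3.
Cage j needs two cells with sum 6; hence r2c3 = 1.
Row 2 now contains 1; hence r2c5 = 4.
Column 3 already has 2; hence r3c3 = 5.
Cage g's pair has sum 5, which forces r4c3 = 3.
Row 4 already has 3, leaving r4c4 = 1.
1 is placed in column 4, which forces r5c4 = 3.
Cage e needs product 30, leaving r1c1 = 5.
Column 3 now contains 5; hence r1c3 = 4.
1 is placed in column 4, so r1c4 = 2.
4 is placed in column 5, leaving r1c5 = 1.
Cage e needs product 30, so r3c1 = 2.
Row 3 now contains 5, which forces r3c2 = 1.
Column 1 now contains 5, leaving r4c1 = 4.
Row 4 already has 4; hence r4c2 = 5.
Column 1 already has 4, which forces r5c1 = 1.
Column 2 already has 1; hence r5c2 = 4.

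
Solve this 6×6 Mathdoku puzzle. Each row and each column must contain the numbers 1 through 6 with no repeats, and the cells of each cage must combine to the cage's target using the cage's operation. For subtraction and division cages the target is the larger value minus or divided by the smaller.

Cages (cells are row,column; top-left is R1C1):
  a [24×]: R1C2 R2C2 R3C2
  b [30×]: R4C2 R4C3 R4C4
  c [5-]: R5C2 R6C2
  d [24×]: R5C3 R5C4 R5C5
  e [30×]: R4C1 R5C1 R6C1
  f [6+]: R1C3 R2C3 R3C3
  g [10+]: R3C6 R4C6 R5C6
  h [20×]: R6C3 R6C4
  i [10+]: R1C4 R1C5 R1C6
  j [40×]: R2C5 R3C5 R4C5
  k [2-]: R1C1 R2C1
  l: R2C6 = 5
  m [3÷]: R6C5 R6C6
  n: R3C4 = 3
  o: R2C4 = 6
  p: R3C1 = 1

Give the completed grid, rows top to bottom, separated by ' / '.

6 2 3 5 1 4 / 4 3 1 6 2 5 / 1 4 2 3 5 6 / 2 5 6 1 4 3 / 5 6 4 2 3 1 / 3 1 5 4 6 2

Cage o is given, which forces R2C4 = 6.
Cage l is given; hence R2C6 = 5.
Cage p is a single given cell, which forces R3C1 = 1.
N is a freebie; hence R3C4 = 3.
Row 3 now contains 3, leaving R3C3 = 2.
Cage g has sum 10; hence R3C6 = 6.
Row 3 now contains 6, leaving R3C2 = 4.
4 is placed in row 3, so R3C5 = 5.
Row 4 needs a 4, and only R4C5 is open for it.
4 is placed in column 5, so R2C5 = 2.
In row 1, 4 can only go at R1C6, so R1C6 = 4.
The 3 cells of cage i must have sum 10; hence R1C4 = 5.
Cage i needs sum 10; hence R1C5 = 1.
Column 4 now contains 5; hence R6C4 = 4.
Row 1 now contains 1, which forces R1C3 = 3.
The two cells of cage k must have difference 2; hence R2C1 = 4.
Cage f needs sum 6, so R2C3 = 1.
The 3 cells of cage d must have product 24, leaving R5C3 = 4.
Row 6 now contains 4, leaving R6C3 = 5.
Cage a has product 24, so R1C2 = 2.
1 is placed in row 2, leaving R2C2 = 3.
Cage b needs product 30; hence R4C2 = 5.
5 is placed in column 3, which forces R4C3 = 6.
The 3 cells of cage b must have product 30; hence R4C4 = 1.
1 is placed in row 4; hence R4C6 = 3.
Column 4 already has 1, leaving R5C4 = 2.
Column 6 now contains 3, so R5C6 = 1.
1 is placed in column 6, leaving R6C6 = 2.
Row 1 already has 2; hence R1C1 = 6.
Row 4 already has 3, which forces R4C1 = 2.
The 3 cells of cage e must have product 30, leaving R5C1 = 5.
Row 5 now contains 1, leaving R5C2 = 6.
Cage d has product 24, leaving R5C5 = 3.
Row 6 already has 2; hence R6C1 = 3.
Cage c needs two cells with difference 5, which forces R6C2 = 1.
The two cells of cage m must have quotient 3, so R6C5 = 6.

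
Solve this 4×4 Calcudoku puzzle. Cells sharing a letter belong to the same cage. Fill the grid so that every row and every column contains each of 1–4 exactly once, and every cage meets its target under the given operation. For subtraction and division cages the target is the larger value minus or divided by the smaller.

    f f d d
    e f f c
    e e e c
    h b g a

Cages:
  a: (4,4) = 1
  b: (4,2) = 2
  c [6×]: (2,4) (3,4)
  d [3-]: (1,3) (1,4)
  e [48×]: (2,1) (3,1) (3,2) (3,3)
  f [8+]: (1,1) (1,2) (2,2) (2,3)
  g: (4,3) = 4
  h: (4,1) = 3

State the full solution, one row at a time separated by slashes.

Cage h is given, which forces (4,1) = 3.
Cage b is a single given cell, which forces (4,2) = 2.
G is a freebie; hence (4,3) = 4.
A is a freebie, which forces (4,4) = 1.
Column 3 now contains 4, so (1,3) = 1.
Column 4 already has 1, leaving (1,4) = 4.
1 is placed in row 1, so (1,1) = 2.
Row 1 already has 4, so (1,2) = 3.
Column 1 already has 2, leaving (2,1) = 4.
Cage f has sum 8, leaving (2,2) = 1.
Cage f has sum 8, leaving (2,3) = 2.
Row 2 already has 2, which forces (2,4) = 3.
Column 1 now contains 4, so (3,1) = 1.
3 is placed in column 2, leaving (3,2) = 4.
Column 3 now contains 2, so (3,3) = 3.
3 is placed in column 4, leaving (3,4) = 2.

2 3 1 4 / 4 1 2 3 / 1 4 3 2 / 3 2 4 1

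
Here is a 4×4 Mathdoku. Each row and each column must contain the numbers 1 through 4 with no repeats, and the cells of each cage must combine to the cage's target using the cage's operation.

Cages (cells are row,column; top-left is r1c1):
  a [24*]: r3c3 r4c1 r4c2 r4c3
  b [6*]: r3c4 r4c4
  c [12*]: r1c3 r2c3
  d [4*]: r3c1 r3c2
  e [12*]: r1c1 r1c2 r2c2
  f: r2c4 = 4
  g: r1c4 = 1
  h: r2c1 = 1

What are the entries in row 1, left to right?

2 3 4 1

Cage g is a single given cell; hence r1c4 = 1.
Cage h is given, which forces r2c1 = 1.
Cage f is a single given cell, leaving r2c4 = 4.
Column 1 now contains 1; hence r3c1 = 4.
4 is placed in row 3, so r3c2 = 1.
Cage e has product 12; hence r1c1 = 2.
Cage e has product 12, leaving r1c2 = 3.
Cage c's pair has product 12; hence r1c3 = 4.
The 3 cells of cage e must have product 12, leaving r2c2 = 2.
Row 2 already has 4, so r2c3 = 3.
Column 3 now contains 3, which forces r3c3 = 2.
2 is placed in row 3; hence r3c4 = 3.
2 is placed in column 1; hence r4c1 = 3.
Cage a has product 24, leaving r4c2 = 4.
Cage a has product 24, so r4c3 = 1.
Column 4 already has 3; hence r4c4 = 2.
The full grid is 2 3 4 1 / 1 2 3 4 / 4 1 2 3 / 3 4 1 2.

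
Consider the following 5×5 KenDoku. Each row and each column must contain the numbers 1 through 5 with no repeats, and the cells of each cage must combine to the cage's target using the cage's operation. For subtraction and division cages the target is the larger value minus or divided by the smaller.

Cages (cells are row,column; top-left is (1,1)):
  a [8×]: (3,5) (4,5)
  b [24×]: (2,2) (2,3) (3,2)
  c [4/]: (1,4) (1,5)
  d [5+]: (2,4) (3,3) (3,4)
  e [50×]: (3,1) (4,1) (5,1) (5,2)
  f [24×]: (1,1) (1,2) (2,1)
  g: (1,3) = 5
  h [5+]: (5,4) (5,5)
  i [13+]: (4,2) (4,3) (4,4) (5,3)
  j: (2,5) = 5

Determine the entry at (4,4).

5

Cage g is a single given cell, which forces (1,3) = 5.
Cage j is a single given cell, which forces (2,5) = 5.
Cage e has product 50, which forces (5,2) = 5.
In row 2, 1 can only go at (2,4), so (2,4) = 1.
Column 4 already has 1, which forces (1,4) = 4.
The two cells of cage c must have quotient 4, leaving (1,5) = 1.
Cage d has sum 5; hence (3,3) = 1.
Column 4 already has 1, leaving (3,4) = 3.
Column 4 now contains 3, so (5,4) = 2.
2 is placed in row 5; hence (5,5) = 3.
The 3 cells of cage f must have product 24, which forces (2,1) = 4.
Cage i has sum 13, so (4,2) = 1.
Cage i needs sum 13; hence (4,3) = 3.
2 is placed in column 4, which forces (4,4) = 5.
2 is placed in row 5, leaving (5,1) = 1.
Row 5 already has 3, leaving (5,3) = 4.
Cage b has product 24, which forces (2,2) = 3.
3 is placed in column 3, leaving (2,3) = 2.
Cage e needs product 50, so (3,1) = 5.
The 3 cells of cage b must have product 24, leaving (3,2) = 4.
Row 3 already has 4; hence (3,5) = 2.
5 is placed in row 4, which forces (4,1) = 2.
2 is placed in column 5; hence (4,5) = 4.
2 is placed in column 1; hence (1,1) = 3.
Column 2 already has 3, so (1,2) = 2.
Completed grid: 3 2 5 4 1 / 4 3 2 1 5 / 5 4 1 3 2 / 2 1 3 5 4 / 1 5 4 2 3.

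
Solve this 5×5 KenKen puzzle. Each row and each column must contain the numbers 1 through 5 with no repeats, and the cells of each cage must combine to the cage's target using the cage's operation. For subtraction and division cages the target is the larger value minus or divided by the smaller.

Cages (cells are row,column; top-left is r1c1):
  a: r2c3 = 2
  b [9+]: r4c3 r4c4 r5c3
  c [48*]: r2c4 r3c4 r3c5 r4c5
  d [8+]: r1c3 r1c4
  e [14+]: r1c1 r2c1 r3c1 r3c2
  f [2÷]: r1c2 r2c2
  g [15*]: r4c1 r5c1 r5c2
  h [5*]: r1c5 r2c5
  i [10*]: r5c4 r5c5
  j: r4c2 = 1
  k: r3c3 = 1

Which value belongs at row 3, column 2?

5

Cage a is given, which forces r2c3 = 2.
K is a freebie, which forces r3c3 = 1.
Cage j is given; hence r4c2 = 1.
Cage f's pair has quotient 2; hence r1c2 = 2.
1 is placed in column 2; hence r2c2 = 4.
The 3 cells of cage b must have sum 9, leaving r4c4 = 2.
2 is placed in row 4, which forces r4c5 = 4.
Cage g has product 15; hence r5c1 = 1.
Column 4 now contains 2, which forces r5c4 = 5.
Row 5 already has 5, which forces r5c5 = 2.
Cage e has sum 14, which forces r1c1 = 4.
The two cells of cage d must have sum 8, which forces r1c3 = 5.
Column 4 now contains 5, leaving r1c4 = 3.
Row 1 now contains 5, which forces r1c5 = 1.
Cage c needs product 48; hence r2c4 = 1.
1 is placed in column 5; hence r2c5 = 5.
Cage e has sum 14, so r3c1 = 2.
Column 4 now contains 2, so r3c4 = 4.
Column 5 already has 4; hence r3c5 = 3.
The 3 cells of cage g must have product 15, which forces r4c1 = 5.
Row 4 already has 4, leaving r4c3 = 3.
Row 5 already has 5, which forces r5c2 = 3.
Cage b needs sum 9, which forces r5c3 = 4.
5 is placed in row 2, so r2c1 = 3.
Row 3 now contains 3, leaving r3c2 = 5.
The full grid is 4 2 5 3 1 / 3 4 2 1 5 / 2 5 1 4 3 / 5 1 3 2 4 / 1 3 4 5 2.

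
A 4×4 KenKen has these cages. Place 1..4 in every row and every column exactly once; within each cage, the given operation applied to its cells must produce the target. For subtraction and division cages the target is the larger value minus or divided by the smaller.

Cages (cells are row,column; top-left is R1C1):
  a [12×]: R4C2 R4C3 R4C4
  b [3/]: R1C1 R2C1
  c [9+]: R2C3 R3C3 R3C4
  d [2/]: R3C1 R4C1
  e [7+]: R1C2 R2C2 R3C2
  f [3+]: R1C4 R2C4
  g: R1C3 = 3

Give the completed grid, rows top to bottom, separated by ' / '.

G is a freebie, so R1C3 = 3.
Row 1 now contains 3, which forces R1C1 = 1.
Row 1 already has 1, which forces R1C4 = 2.
Cage b needs two cells with quotient 3, leaving R2C1 = 3.
2 is placed in column 4, so R2C4 = 1.
Row 1 already has 2, leaving R1C2 = 4.
Cage e needs sum 7, which forces R2C2 = 2.
Row 2 now contains 2, which forces R2C3 = 4.
The 3 cells of cage e must have sum 7; hence R3C2 = 1.
Row 3 already has 1, which forces R3C3 = 2.
Column 2 already has 1, leaving R4C2 = 3.
Column 3 now contains 4; hence R4C3 = 1.
3 is placed in row 4, leaving R4C4 = 4.
Row 3 now contains 2; hence R3C1 = 4.
Column 4 now contains 4, so R3C4 = 3.
4 is placed in row 4; hence R4C1 = 2.

1 4 3 2 / 3 2 4 1 / 4 1 2 3 / 2 3 1 4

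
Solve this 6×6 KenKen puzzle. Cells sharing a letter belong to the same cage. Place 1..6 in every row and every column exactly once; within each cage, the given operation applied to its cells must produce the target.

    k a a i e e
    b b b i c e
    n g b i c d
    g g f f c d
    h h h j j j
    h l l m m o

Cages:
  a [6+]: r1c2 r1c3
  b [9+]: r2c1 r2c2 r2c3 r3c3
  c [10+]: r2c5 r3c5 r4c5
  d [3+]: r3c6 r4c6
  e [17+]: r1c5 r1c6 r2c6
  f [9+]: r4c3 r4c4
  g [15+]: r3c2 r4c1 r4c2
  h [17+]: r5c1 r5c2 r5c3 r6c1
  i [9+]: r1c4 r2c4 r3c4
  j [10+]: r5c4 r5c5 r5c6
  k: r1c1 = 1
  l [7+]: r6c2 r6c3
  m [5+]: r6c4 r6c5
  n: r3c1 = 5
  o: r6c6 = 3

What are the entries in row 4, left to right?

4 5 3 6 2 1

K is a freebie, which forces r1c1 = 1.
Cage e needs sum 17; hence r1c5 = 6.
Cage e needs sum 17, which forces r1c6 = 5.
Cage e has sum 17, leaving r2c6 = 6.
N is a freebie; hence r3c1 = 5.
Cage o is a single given cell, leaving r6c6 = 3.
In row 1, 3 can only go at r1c4, so r1c4 = 3.
The only place for 6 in row 3 is r3c2.
Column 6 needs a 4, and only r5c6 is open for it.
The only place for 6 in column 4 is r4c4.
Row 4 now contains 6, so r4c1 = 4.
Cage g needs sum 15; hence r4c2 = 5.
Cage f's pair has sum 9; hence r4c3 = 3.
Column 1 now contains 4, leaving r6c1 = 6.
Cage c needs sum 10, so r2c5 = 5.
Cage h has sum 17; hence r5c3 = 6.
Column 5 already has 5, which forces r5c5 = 1.
The two cells of cage l must have sum 7, so r6c2 = 2.
The two cells of cage l must have sum 7, leaving r6c3 = 5.
Column 5 now contains 1, leaving r6c5 = 4.
Column 2 already has 2; hence r1c2 = 4.
The two cells of cage a must have sum 6, which forces r1c3 = 2.
4 is placed in column 2; hence r2c2 = 1.
1 is placed in row 2; hence r2c3 = 4.
Row 2 already has 4, leaving r2c4 = 2.
Column 3 already has 2, which forces r3c3 = 1.
Column 4 already has 2; hence r3c4 = 4.
Column 5 already has 4, leaving r3c5 = 3.
Row 3 already has 1, so r3c6 = 2.
Column 5 now contains 1; hence r4c5 = 2.
Column 6 now contains 2, leaving r4c6 = 1.
Cage h needs sum 17, which forces r5c1 = 2.
Column 2 already has 2, which forces r5c2 = 3.
1 is placed in row 5, so r5c4 = 5.
4 is placed in row 6, so r6c4 = 1.
2 is placed in row 2, which forces r2c1 = 3.
Filled in: 1 4 2 3 6 5 / 3 1 4 2 5 6 / 5 6 1 4 3 2 / 4 5 3 6 2 1 / 2 3 6 5 1 4 / 6 2 5 1 4 3.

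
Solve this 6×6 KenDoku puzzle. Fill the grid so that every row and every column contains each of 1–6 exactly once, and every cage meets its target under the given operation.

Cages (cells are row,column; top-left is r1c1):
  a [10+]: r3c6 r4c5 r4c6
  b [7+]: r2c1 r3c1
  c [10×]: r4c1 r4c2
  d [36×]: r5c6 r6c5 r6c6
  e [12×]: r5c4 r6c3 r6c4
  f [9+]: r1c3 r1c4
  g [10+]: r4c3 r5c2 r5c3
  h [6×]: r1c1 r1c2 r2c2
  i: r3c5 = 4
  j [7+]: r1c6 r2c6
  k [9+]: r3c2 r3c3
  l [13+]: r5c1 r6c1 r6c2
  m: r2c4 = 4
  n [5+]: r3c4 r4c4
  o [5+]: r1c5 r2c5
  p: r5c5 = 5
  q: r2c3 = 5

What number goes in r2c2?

2

Cage q is given, which forces r2c3 = 5.
Cage m is given; hence r2c4 = 4.
Cage i is a single given cell, leaving r3c5 = 4.
Cage p is given, which forces r5c5 = 5.
Column 4 needs a 5, and only r1c4 is open for it.
Cage f needs two cells with sum 9, which forces r1c3 = 4.
In row 4, 4 can only go at r4c6, so r4c6 = 4.
Row 3 needs a 1, and only r3c1 is open for it.
Cage b's pair has sum 7, which forces r2c1 = 6.
Row 2 now contains 6, so r2c6 = 1.
Cage h has product 6; hence r1c2 = 1.
1 is placed in column 6, leaving r1c6 = 6.
Cage d needs product 36, so r6c5 = 6.
The 3 cells of cage l must have sum 13, which forces r5c1 = 4.
The 3 cells of cage l must have sum 13; hence r6c1 = 5.
Row 6 already has 6, so r6c2 = 4.
Column 1 already has 5, which forces r4c1 = 2.
Cage c needs two cells with product 10; hence r4c2 = 5.
2 is placed in row 4, leaving r4c4 = 3.
3 is placed in row 4, leaving r4c5 = 1.
2 is placed in column 1; hence r1c1 = 3.
3 is placed in row 1, so r1c5 = 2.
Cage h has product 6, so r2c2 = 2.
2 is placed in column 5; hence r2c5 = 3.
Column 4 now contains 3, so r3c4 = 2.
Cage a needs sum 10; hence r3c6 = 5.
Row 4 now contains 1, so r4c3 = 6.
Cage g has sum 10, leaving r5c2 = 3.
Cage g needs sum 10, leaving r5c3 = 1.
Cage e needs product 12, so r5c4 = 6.
Row 5 already has 3, so r5c6 = 2.
Column 3 already has 1, which forces r6c3 = 2.
2 is placed in column 4, leaving r6c4 = 1.
2 is placed in column 6, so r6c6 = 3.
Column 2 now contains 3, so r3c2 = 6.
Column 3 now contains 6, which forces r3c3 = 3.
The full grid is 3 1 4 5 2 6 / 6 2 5 4 3 1 / 1 6 3 2 4 5 / 2 5 6 3 1 4 / 4 3 1 6 5 2 / 5 4 2 1 6 3.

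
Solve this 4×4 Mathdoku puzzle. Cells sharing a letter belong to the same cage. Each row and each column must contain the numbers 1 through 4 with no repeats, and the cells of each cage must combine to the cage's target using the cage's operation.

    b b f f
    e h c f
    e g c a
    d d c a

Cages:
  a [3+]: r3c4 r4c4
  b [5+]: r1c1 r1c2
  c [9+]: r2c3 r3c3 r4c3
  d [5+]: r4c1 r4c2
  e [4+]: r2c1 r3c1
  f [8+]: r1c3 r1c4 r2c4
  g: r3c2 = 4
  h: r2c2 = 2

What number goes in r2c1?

Cage h is given, which forces r2c2 = 2.
Cage g is given, so r3c2 = 4.
Column 3 needs a 1, and only r1c3 is open for it.
Cage b's pair has sum 5; hence r1c1 = 2.
Row 1 already has 1, which forces r1c2 = 3.
3 is placed in row 1, so r1c4 = 4.
Column 4 already has 4, leaving r2c4 = 3.
Column 1 already has 2, which forces r4c1 = 4.
Column 2 already has 3; hence r4c2 = 1.
Row 4 already has 1, so r4c4 = 2.
Row 2 now contains 3, which forces r2c1 = 1.
Row 2 now contains 3, which forces r2c3 = 4.
The two cells of cage e must have sum 4, leaving r3c1 = 3.
The 3 cells of cage c must have sum 9; hence r3c3 = 2.
2 is placed in column 4, which forces r3c4 = 1.
Row 4 now contains 2, leaving r4c3 = 3.
Filled in: 2 3 1 4 / 1 2 4 3 / 3 4 2 1 / 4 1 3 2.

1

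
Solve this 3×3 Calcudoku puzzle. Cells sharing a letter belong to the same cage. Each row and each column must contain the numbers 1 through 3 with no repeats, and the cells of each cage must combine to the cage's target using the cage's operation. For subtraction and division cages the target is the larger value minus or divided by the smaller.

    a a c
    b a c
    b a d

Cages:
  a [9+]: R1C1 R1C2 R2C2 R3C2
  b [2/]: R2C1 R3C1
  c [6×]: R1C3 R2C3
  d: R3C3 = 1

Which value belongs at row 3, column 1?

2

Cage a has sum 9; hence R1C1 = 3.
Row 1 now contains 3; hence R1C3 = 2.
Column 3 now contains 2; hence R2C3 = 3.
Cage d is given, which forces R3C3 = 1.
Row 1 already has 2, so R1C2 = 1.
Cage b's pair has quotient 2, leaving R2C1 = 1.
The 4 cells of cage a must have sum 9, leaving R2C2 = 2.
Row 3 now contains 1, which forces R3C1 = 2.
Cage a has sum 9, leaving R3C2 = 3.
The full grid is 3 1 2 / 1 2 3 / 2 3 1.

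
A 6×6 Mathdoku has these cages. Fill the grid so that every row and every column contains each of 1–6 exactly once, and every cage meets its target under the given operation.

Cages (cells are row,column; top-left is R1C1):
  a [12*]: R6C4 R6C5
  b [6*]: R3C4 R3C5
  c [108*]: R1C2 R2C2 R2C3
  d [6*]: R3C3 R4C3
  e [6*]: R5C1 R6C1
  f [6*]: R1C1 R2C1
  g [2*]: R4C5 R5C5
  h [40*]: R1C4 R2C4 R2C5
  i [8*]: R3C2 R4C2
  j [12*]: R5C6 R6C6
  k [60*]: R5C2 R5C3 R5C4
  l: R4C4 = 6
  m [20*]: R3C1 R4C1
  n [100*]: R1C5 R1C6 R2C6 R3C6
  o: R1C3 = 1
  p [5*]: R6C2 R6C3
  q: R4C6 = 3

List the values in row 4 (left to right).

5 4 2 6 1 3

The 3 cells of cage c must have product 108, leaving R1C2 = 6.
O is a freebie; hence R1C3 = 1.
Cage n has product 100, so R1C5 = 5.
Row 1 already has 1, leaving R1C6 = 4.
The 3 cells of cage c must have product 108, which forces R2C2 = 3.
Cage c has product 108; hence R2C3 = 6.
Cage l is a single given cell; hence R4C4 = 6.
Cage q is given, which forces R4C6 = 3.
1 is placed in column 3, which forces R6C3 = 5.
Cage f's pair has product 6, which forces R1C1 = 3.
Row 1 already has 4, leaving R1C4 = 2.
Cage f needs two cells with product 6, which forces R2C1 = 2.
Cage h has product 40, leaving R2C4 = 5.
Cage h has product 40, which forces R2C5 = 4.
Row 2 now contains 5, so R2C6 = 1.
Cage d needs two cells with product 6, so R3C3 = 3.
Row 3 now contains 3; hence R3C4 = 1.
Column 6 now contains 1; hence R3C6 = 5.
3 is placed in row 4, so R4C3 = 2.
Row 4 now contains 2, which forces R4C5 = 1.
Column 3 now contains 3, so R5C3 = 4.
Row 5 now contains 4, which forces R5C4 = 3.
Column 5 already has 1, so R5C5 = 2.
2 is placed in row 5, so R5C6 = 6.
Row 6 now contains 5, leaving R6C2 = 1.
3 is placed in column 4, which forces R6C4 = 4.
6 is placed in column 6, which forces R6C6 = 2.
5 is placed in row 3; hence R3C1 = 4.
Cage i's pair has product 8, leaving R3C2 = 2.
Column 5 now contains 2, which forces R3C5 = 6.
Cage m needs two cells with product 20, leaving R4C1 = 5.
Row 4 now contains 2, leaving R4C2 = 4.
6 is placed in row 5, so R5C1 = 1.
Row 5 now contains 4, which forces R5C2 = 5.
Row 6 now contains 1; hence R6C1 = 6.
Cage a needs two cells with product 12, which forces R6C5 = 3.
Filled in: 3 6 1 2 5 4 / 2 3 6 5 4 1 / 4 2 3 1 6 5 / 5 4 2 6 1 3 / 1 5 4 3 2 6 / 6 1 5 4 3 2.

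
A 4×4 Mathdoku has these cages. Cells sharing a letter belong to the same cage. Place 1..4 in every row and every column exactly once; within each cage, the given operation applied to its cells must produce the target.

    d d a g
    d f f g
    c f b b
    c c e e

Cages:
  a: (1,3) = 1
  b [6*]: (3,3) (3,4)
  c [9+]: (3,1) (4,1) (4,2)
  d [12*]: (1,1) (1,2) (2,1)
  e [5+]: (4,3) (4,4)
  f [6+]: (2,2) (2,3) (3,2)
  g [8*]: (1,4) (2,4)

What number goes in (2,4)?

Cage a is given, which forces (1,3) = 1.
Row 2 needs a 4, and only (2,4) is open for it.
4 is placed in column 4, which forces (1,4) = 2.
2 is placed in column 4, which forces (3,4) = 3.
3 is placed in column 4, so (4,4) = 1.
Cage d needs product 12; hence (2,1) = 1.
Row 3 already has 3, leaving (3,3) = 2.
Cage e needs two cells with sum 5, leaving (4,3) = 4.
Cage f needs sum 6, leaving (2,2) = 2.
2 is placed in column 3, leaving (2,3) = 3.
2 is placed in row 3, which forces (3,1) = 4.
2 is placed in row 3; hence (3,2) = 1.
2 is placed in column 2, so (4,2) = 3.
Column 1 already has 4; hence (1,1) = 3.
Column 2 already has 3; hence (1,2) = 4.
Row 4 already has 3, so (4,1) = 2.
Completed grid: 3 4 1 2 / 1 2 3 4 / 4 1 2 3 / 2 3 4 1.

4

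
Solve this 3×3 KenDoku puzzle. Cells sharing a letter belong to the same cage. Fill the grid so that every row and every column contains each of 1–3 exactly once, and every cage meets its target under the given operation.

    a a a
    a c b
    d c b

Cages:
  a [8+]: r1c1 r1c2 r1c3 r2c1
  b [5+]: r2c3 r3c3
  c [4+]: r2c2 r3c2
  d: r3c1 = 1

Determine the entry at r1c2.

2

The 4 cells of cage a must have sum 8, leaving r2c1 = 2.
Row 2 already has 2; hence r2c3 = 3.
Cage d is given, leaving r3c1 = 1.
1 is placed in row 3; hence r3c2 = 3.
Column 3 already has 3; hence r3c3 = 2.
1 is placed in column 1; hence r1c1 = 3.
Cage a has sum 8, leaving r1c2 = 2.
2 is placed in column 3, which forces r1c3 = 1.
3 is placed in row 2, which forces r2c2 = 1.
Completed grid: 3 2 1 / 2 1 3 / 1 3 2.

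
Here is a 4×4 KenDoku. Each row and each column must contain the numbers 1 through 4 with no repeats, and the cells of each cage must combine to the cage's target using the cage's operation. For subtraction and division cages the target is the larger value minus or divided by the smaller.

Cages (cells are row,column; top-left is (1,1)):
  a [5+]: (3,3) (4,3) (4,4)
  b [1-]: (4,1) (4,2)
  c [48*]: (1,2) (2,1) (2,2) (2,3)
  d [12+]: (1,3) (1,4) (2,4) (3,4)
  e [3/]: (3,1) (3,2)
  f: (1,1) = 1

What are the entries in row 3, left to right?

3 1 2 4

Cage f is given, leaving (1,1) = 1.
Column 1 now contains 1, so (3,1) = 3.
Row 3 now contains 3, which forces (3,2) = 1.
Row 3 already has 1, which forces (3,3) = 2.
Row 3 now contains 2; hence (3,4) = 4.
Cage b needs two cells with difference 1; hence (4,2) = 3.
Cage a needs sum 5, so (4,3) = 1.
The 3 cells of cage a must have sum 5, leaving (4,4) = 2.
Cage c has product 48; hence (1,2) = 2.
The 4 cells of cage d must have sum 12, which forces (1,3) = 4.
Column 4 now contains 2, so (1,4) = 3.
Cage c has product 48, so (2,1) = 2.
Column 2 already has 3, leaving (2,2) = 4.
The 4 cells of cage c must have product 48; hence (2,3) = 3.
The 4 cells of cage d must have sum 12, which forces (2,4) = 1.
Row 4 now contains 2; hence (4,1) = 4.
Filled in: 1 2 4 3 / 2 4 3 1 / 3 1 2 4 / 4 3 1 2.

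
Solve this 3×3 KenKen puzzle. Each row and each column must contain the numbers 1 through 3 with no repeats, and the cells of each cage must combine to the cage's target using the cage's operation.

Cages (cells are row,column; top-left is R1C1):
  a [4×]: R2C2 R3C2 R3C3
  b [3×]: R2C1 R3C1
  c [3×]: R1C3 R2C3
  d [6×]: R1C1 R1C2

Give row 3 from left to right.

The 3 cells of cage a must have product 4; hence R2C2 = 2.
Cage a needs product 4, so R3C2 = 1.
The 3 cells of cage a must have product 4; hence R3C3 = 2.
Cage d needs two cells with product 6; hence R1C1 = 2.
Column 2 already has 2, leaving R1C2 = 3.
Row 1 now contains 3, so R1C3 = 1.
The two cells of cage b must have product 3, so R2C1 = 1.
1 is placed in column 3; hence R2C3 = 3.
Row 3 already has 1, leaving R3C1 = 3.
The full grid is 2 3 1 / 1 2 3 / 3 1 2.

3 1 2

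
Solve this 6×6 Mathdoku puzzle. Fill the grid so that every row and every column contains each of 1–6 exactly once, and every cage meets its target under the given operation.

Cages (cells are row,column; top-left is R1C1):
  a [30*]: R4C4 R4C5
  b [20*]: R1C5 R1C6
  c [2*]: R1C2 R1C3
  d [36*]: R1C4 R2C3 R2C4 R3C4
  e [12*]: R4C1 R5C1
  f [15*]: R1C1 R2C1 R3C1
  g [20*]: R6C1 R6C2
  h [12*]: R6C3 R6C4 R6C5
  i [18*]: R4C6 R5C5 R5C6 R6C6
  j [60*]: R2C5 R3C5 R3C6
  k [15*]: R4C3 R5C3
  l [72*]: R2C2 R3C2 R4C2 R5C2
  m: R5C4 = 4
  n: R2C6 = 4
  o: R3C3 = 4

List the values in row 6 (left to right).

Cage n is given; hence R2C6 = 4.
Cage o is given, so R3C3 = 4.
Cage m is a single given cell, so R5C4 = 4.
Cage b's pair has product 20, which forces R1C5 = 4.
4 is placed in column 6, which forces R1C6 = 5.
Cage l needs product 72, leaving R4C2 = 4.
Column 2 now contains 4, which forces R6C2 = 5.
Row 6 already has 5, leaving R6C1 = 4.
In row 1, 6 can only go at R1C4, so R1C4 = 6.
Column 4 now contains 6, so R4C4 = 5.
Cage a needs two cells with product 30, so R4C5 = 6.
Cage j needs product 60; hence R3C6 = 6.
6 is placed in row 4, so R4C1 = 2.
Row 4 already has 5; hence R4C3 = 3.
3 is placed in row 4; hence R4C6 = 1.
Cage e's pair has product 12, so R5C1 = 6.
Cage k's pair has product 15; hence R5C3 = 5.
Cage h has product 12, so R6C3 = 6.
The 4 cells of cage l must have product 72; hence R2C2 = 6.
Cage i needs product 18, which forces R5C5 = 3.
Cage i has product 18, leaving R5C6 = 2.
Cage i needs product 18, which forces R6C6 = 3.
Cage l has product 72, leaving R3C2 = 3.
Row 5 now contains 3, leaving R5C2 = 1.
Column 2 already has 1, so R1C2 = 2.
The two cells of cage c must have product 2, so R1C3 = 1.
1 is placed in column 3; hence R2C3 = 2.
Cage d needs product 36, so R2C4 = 3.
Row 2 already has 2, leaving R2C5 = 5.
Column 5 now contains 5, leaving R3C5 = 2.
Column 5 now contains 2, leaving R6C5 = 1.
Row 1 already has 1, which forces R1C1 = 3.
Row 2 now contains 5, which forces R2C1 = 1.
The 3 cells of cage f must have product 15, leaving R3C1 = 5.
2 is placed in row 3; hence R3C4 = 1.
Row 6 already has 1, leaving R6C4 = 2.
The full grid is 3 2 1 6 4 5 / 1 6 2 3 5 4 / 5 3 4 1 2 6 / 2 4 3 5 6 1 / 6 1 5 4 3 2 / 4 5 6 2 1 3.

4 5 6 2 1 3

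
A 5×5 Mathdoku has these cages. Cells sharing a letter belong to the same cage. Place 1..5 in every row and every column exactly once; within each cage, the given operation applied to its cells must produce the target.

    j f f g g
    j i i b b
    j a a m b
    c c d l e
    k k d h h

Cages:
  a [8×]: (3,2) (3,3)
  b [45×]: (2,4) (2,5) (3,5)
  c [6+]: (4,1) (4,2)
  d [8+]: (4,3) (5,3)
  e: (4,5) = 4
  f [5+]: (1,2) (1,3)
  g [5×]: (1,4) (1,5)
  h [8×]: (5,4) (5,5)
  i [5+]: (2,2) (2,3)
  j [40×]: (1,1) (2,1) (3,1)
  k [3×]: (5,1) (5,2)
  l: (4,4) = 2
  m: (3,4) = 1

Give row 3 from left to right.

Cage b has product 45; hence (2,4) = 3.
Cage b needs product 45; hence (2,5) = 5.
Cage m is a single given cell, which forces (3,4) = 1.
Cage b has product 45, which forces (3,5) = 3.
Cage l is given, so (4,4) = 2.
Cage e is given, so (4,5) = 4.
2 is placed in column 4; hence (5,4) = 4.
Column 5 already has 4, so (5,5) = 2.
Column 4 now contains 1, so (1,4) = 5.
Column 5 already has 5, leaving (1,5) = 1.
The 3 cells of cage j must have product 40, which forces (3,1) = 5.
5 is placed in column 1, so (4,1) = 1.
1 is placed in row 4, which forces (4,2) = 5.
5 is placed in row 4, which forces (4,3) = 3.
Column 1 now contains 1, which forces (5,1) = 3.
Row 5 already has 3; hence (5,2) = 1.
Column 3 already has 3, leaving (5,3) = 5.
The two cells of cage f must have sum 5; hence (1,2) = 3.
Column 3 already has 3, so (1,3) = 2.
1 is placed in column 2, leaving (2,2) = 4.
Cage i's pair has sum 5; hence (2,3) = 1.
Column 2 already has 4; hence (3,2) = 2.
2 is placed in column 3, leaving (3,3) = 4.
Row 1 already has 2, so (1,1) = 4.
Row 2 now contains 4, leaving (2,1) = 2.
The full grid is 4 3 2 5 1 / 2 4 1 3 5 / 5 2 4 1 3 / 1 5 3 2 4 / 3 1 5 4 2.

5 2 4 1 3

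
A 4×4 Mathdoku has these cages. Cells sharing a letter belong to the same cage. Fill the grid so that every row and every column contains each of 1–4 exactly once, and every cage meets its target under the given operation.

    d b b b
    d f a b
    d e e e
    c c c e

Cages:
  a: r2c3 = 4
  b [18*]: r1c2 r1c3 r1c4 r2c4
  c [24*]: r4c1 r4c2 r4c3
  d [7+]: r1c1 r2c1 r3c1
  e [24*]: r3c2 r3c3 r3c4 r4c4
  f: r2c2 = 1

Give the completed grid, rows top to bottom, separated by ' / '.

4 3 1 2 / 2 1 4 3 / 1 2 3 4 / 3 4 2 1

Cage f is a single given cell; hence r2c2 = 1.
Cage a is given, so r2c3 = 4.
Cage b needs product 18, leaving r2c4 = 3.
4 is placed in row 2, leaving r2c1 = 2.
Row 1 needs a 4, and only r1c1 is open for it.
4 is placed in column 1, so r3c1 = 1.
4 is placed in column 1, leaving r4c1 = 3.
Cage c has product 24, which forces r4c2 = 4.
The 3 cells of cage c must have product 24, which forces r4c3 = 2.
2 is placed in row 4, leaving r4c4 = 1.
Cage b needs product 18, which forces r1c2 = 3.
The 4 cells of cage b must have product 18, leaving r1c3 = 1.
Column 4 already has 1, which forces r1c4 = 2.
The 4 cells of cage e must have product 24; hence r3c2 = 2.
Column 3 already has 2; hence r3c3 = 3.
Cage e has product 24; hence r3c4 = 4.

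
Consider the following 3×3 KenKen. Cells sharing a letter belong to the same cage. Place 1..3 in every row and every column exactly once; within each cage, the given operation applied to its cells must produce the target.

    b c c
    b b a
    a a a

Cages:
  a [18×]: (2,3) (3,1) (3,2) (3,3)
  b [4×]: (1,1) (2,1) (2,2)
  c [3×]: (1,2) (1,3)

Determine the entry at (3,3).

The 3 cells of cage b must have product 4; hence (1,1) = 2.
The 3 cells of cage b must have product 4; hence (2,1) = 1.
Cage b needs product 4, so (2,2) = 2.
Cage a needs product 18, which forces (2,3) = 3.
Column 1 already has 1, which forces (3,1) = 3.
Row 3 now contains 3, which forces (3,2) = 1.
1 is placed in row 3, which forces (3,3) = 2.
Column 2 now contains 1; hence (1,2) = 3.
Column 3 already has 3, which forces (1,3) = 1.
The full grid is 2 3 1 / 1 2 3 / 3 1 2.

2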